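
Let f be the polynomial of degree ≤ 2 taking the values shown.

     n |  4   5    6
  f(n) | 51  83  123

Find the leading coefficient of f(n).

4

Write f(n) = an^2 + bn + c. Substituting each data point gives a linear system:
  16a + 4b + c = 51
  25a + 5b + c = 83
  36a + 6b + c = 123
Solving the system yields a = 4, b = -4, c = 3.
So f(n) = 4n^2 - 4n + 3.
The leading coefficient is 4.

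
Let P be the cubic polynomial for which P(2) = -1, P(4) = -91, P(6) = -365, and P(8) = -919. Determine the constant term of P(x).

1

Write P(x) = ax^3 + bx^2 + cx + d. Substituting each data point gives a linear system:
  8a + 4b + 2c + d = -1
  64a + 16b + 4c + d = -91
  216a + 36b + 6c + d = -365
  512a + 64b + 8c + d = -919
Solving the system yields a = -2, b = 1, c = 5, d = 1.
So P(x) = -2x³ + x² + 5x + 1.
The constant term is 1.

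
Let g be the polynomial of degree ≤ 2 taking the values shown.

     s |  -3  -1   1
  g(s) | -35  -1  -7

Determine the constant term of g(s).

Write g(s) = as^2 + bs + c. Substituting each data point gives a linear system:
  9a - 3b + c = -35
  a - b + c = -1
  a + b + c = -7
Solving the system yields a = -5, b = -3, c = 1.
So g(s) = -5s^2 - 3s + 1.
The constant term is 1.

1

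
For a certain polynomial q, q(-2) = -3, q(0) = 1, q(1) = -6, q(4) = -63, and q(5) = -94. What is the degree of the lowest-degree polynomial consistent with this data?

2

Divided differences on the nodes -2, 0, 1, 4, 5:
  order 0: -3  1  -6  -63  -94
  order 1: 2  -7  -19  -31
  order 2: -3  -3  -3
  order 3: 0  0
  order 4: 0
The order-2 divided differences are all -3 (nonzero) and every higher order vanishes, so the data lies on a polynomial of degree exactly 2.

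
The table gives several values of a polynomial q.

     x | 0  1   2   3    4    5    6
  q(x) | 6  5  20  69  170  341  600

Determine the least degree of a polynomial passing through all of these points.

3

Forward differences of the values at x = 0, 1, 2, 3, 4, 5, 6:
  q  : 6  5  20  69  170  341  600
  Δ  : -1  15  49  101  171  259
  Δ^2: 16  34  52  70  88
  Δ^3: 18  18  18  18
  Δ^4: 0  0  0
  Δ^5: 0  0
  Δ^6: 0
The third differences are constant (18) and nonzero, while all higher differences vanish, so the minimal degree is 3.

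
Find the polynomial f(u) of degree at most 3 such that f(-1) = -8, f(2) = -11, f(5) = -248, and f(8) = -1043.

f(u) = -2u^3 - u^2 + 6u - 3

Using the Lagrange interpolation formula with nodes -1, 2, 5, 8:
  L_0(u) = (u - 2)(u - 5)(u - 8) / -162
  L_1(u) = (u + 1)(u - 5)(u - 8) / 54
  L_2(u) = (u + 1)(u - 2)(u - 8) / -54
  L_3(u) = (u + 1)(u - 2)(u - 5) / 162
Then f(u) = -8·L_0(u) - 11·L_1(u) - 248·L_2(u) - 1043·L_3(u).
Expanding and collecting terms gives f(u) = -2u³ - u² + 6u - 3.
Check: f(2) = -11. ✓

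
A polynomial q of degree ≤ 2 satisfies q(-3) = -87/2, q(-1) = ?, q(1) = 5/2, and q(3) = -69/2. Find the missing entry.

-1/2

The 3 known points determine the degree-2 polynomial uniquely.
Write q(t) = at^2 + bt + c. Substituting each data point gives a linear system:
  9a - 3b + c = -87/2
  a + b + c = 5/2
  9a + 3b + c = -69/2
Solving the system yields a = -5, b = 3/2, c = 6.
So q(t) = -5t² + (3/2)t + 6.
Then q(-1) = -1/2.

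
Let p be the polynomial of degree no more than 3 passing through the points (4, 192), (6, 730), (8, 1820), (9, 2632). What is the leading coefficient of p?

4

Write p(s) = as^3 + bs^2 + cs + d. Substituting each data point gives a linear system:
  64a + 16b + 4c + d = 192
  216a + 36b + 6c + d = 730
  512a + 64b + 8c + d = 1820
  729a + 81b + 9c + d = 2632
Solving the system yields a = 4, b = -3, c = -5, d = 4.
So p(s) = 4s³ - 3s² - 5s + 4.
The leading coefficient is 4.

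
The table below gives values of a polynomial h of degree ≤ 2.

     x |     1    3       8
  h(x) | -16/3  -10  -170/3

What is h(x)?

Write h(x) = ax^2 + bx + c. Substituting each data point gives a linear system:
  a + b + c = -16/3
  9a + 3b + c = -10
  64a + 8b + c = -170/3
Solving the system yields a = -1, b = 5/3, c = -6.
So h(x) = -x^2 + (5/3)x - 6.
Check: h(8) = -170/3. ✓

h(x) = -x^2 + (5/3)x - 6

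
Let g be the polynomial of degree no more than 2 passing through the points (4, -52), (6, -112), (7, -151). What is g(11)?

Using the Lagrange interpolation formula with nodes 4, 6, 7:
  L_0(t) = (t - 6)(t - 7) / 6
  L_1(t) = (t - 4)(t - 7) / -2
  L_2(t) = (t - 4)(t - 6) / 3
Then g(t) = -52·L_0(t) - 112·L_1(t) - 151·L_2(t).
Expanding and collecting terms gives g(t) = -3t^2 - 4.
Evaluating at t = 11: g(11) = -367.

-367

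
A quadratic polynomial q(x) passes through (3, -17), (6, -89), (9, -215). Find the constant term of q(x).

1

Write q(x) = ax^2 + bx + c. Substituting each data point gives a linear system:
  9a + 3b + c = -17
  36a + 6b + c = -89
  81a + 9b + c = -215
Solving the system yields a = -3, b = 3, c = 1.
So q(x) = -3x² + 3x + 1.
The constant term is 1.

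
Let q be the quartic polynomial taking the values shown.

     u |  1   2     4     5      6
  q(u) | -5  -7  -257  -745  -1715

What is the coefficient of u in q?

-3

Write q(u) = au^4 + bu^3 + cu^2 + du + e. Substituting each data point gives a linear system:
  a + b + c + d + e = -5
  16a + 8b + 4c + 2d + e = -7
  256a + 64b + 16c + 4d + e = -257
  625a + 125b + 25c + 5d + e = -745
  1296a + 216b + 36c + 6d + e = -1715
Solving the system yields a = -2, b = 4, c = 1, d = -3, e = -5.
So q(u) = -2u^4 + 4u^3 + u^2 - 3u - 5.
The coefficient of u is -3.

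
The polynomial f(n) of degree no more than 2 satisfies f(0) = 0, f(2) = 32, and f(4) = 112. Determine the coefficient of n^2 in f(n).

6

Write f(n) = an^2 + bn + c. Substituting each data point gives a linear system:
  c = 0
  4a + 2b + c = 32
  16a + 4b + c = 112
Solving the system yields a = 6, b = 4, c = 0.
So f(n) = 6n^2 + 4n.
The leading coefficient is 6.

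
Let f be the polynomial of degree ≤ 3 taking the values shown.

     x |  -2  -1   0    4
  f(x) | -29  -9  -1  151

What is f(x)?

Using the Lagrange interpolation formula with nodes -2, -1, 0, 4:
  L_0(x) = (x + 1)x(x - 4) / -12
  L_1(x) = (x + 2)x(x - 4) / 5
  L_2(x) = (x + 2)(x + 1)(x - 4) / -8
  L_3(x) = (x + 2)(x + 1)x / 120
Then f(x) = -29·L_0(x) - 9·L_1(x) - 1·L_2(x) + 151·L_3(x).
Expanding and collecting terms gives f(x) = 2x^3 + 6x - 1.
Check: f(-2) = -29. ✓

f(x) = 2x^3 + 6x - 1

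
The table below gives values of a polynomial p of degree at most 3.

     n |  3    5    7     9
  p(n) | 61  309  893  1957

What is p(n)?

p(n) = 3n^3 - 3n^2 + n + 4

Write p(n) = an^3 + bn^2 + cn + d. Substituting each data point gives a linear system:
  27a + 9b + 3c + d = 61
  125a + 25b + 5c + d = 309
  343a + 49b + 7c + d = 893
  729a + 81b + 9c + d = 1957
Solving the system yields a = 3, b = -3, c = 1, d = 4.
So p(n) = 3n^3 - 3n^2 + n + 4.
Check: p(9) = 1957. ✓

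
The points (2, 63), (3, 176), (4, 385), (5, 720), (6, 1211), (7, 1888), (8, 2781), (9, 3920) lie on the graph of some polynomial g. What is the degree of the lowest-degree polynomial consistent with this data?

Forward differences of the values at t = 2, 3, 4, 5, 6, 7, 8, 9:
  g  : 63  176  385  720  1211  1888  2781  3920
  Δ  : 113  209  335  491  677  893  1139
  Δ^2: 96  126  156  186  216  246
  Δ^3: 30  30  30  30  30
  Δ^4: 0  0  0  0
  Δ^5: 0  0  0
  Δ^6: 0  0
  Δ^7: 0
The third differences are constant (30) and nonzero, while all higher differences vanish, so the minimal degree is 3.

3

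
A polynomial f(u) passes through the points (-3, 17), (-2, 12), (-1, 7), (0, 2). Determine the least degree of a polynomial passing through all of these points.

Forward differences of the values at u = -3, -2, -1, 0:
  f  : 17  12  7  2
  Δ  : -5  -5  -5
  Δ^2: 0  0
  Δ^3: 0
The first differences are constant (-5) and nonzero, while all higher differences vanish, so the minimal degree is 1.

1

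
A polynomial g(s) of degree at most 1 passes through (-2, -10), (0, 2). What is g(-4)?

-22

Using the Lagrange interpolation formula with nodes -2, 0:
  L_0(s) = s / -2
  L_1(s) = (s + 2) / 2
Then g(s) = -10·L_0(s) + 2·L_1(s).
Expanding and collecting terms gives g(s) = 6s + 2.
Evaluating at s = -4: g(-4) = -22.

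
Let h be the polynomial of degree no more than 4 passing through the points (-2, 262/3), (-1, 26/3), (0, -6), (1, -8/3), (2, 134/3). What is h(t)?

Write h(t) = at^4 + bt^3 + ct^2 + dt + e. Substituting each data point gives a linear system:
  16a - 8b + 4c - 2d + e = 262/3
  a - b + c - d + e = 26/3
  e = -6
  a + b + c + d + e = -8/3
  16a + 8b + 4c + 2d + e = 134/3
Solving the system yields a = 3, b = -5/3, c = 6, d = -4, e = -6.
So h(t) = 3t⁴ - (5/3)t³ + 6t² - 4t - 6.
Check: h(2) = 134/3. ✓

h(t) = 3t^4 - (5/3)t^3 + 6t^2 - 4t - 6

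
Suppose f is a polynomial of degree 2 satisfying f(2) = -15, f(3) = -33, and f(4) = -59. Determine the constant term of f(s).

-3

Write f(s) = as^2 + bs + c. Substituting each data point gives a linear system:
  4a + 2b + c = -15
  9a + 3b + c = -33
  16a + 4b + c = -59
Solving the system yields a = -4, b = 2, c = -3.
So f(s) = -4s^2 + 2s - 3.
The constant term is -3.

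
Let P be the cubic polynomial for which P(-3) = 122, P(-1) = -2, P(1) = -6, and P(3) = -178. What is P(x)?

Write P(x) = ax^3 + bx^2 + cx + d. Substituting each data point gives a linear system:
  -27a + 9b - 3c + d = 122
  -a + b - c + d = -2
  a + b + c + d = -6
  27a + 9b + 3c + d = -178
Solving the system yields a = -6, b = -3, c = 4, d = -1.
So P(x) = -6x^3 - 3x^2 + 4x - 1.
Check: P(-1) = -2. ✓

P(x) = -6x^3 - 3x^2 + 4x - 1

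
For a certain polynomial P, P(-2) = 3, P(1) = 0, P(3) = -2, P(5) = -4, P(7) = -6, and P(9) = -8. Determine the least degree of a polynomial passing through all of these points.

1

Divided differences on the nodes -2, 1, 3, 5, 7, 9:
  order 0: 3  0  -2  -4  -6  -8
  order 1: -1  -1  -1  -1  -1
  order 2: 0  0  0  0
  order 3: 0  0  0
  order 4: 0  0
  order 5: 0
The order-1 divided differences are all -1 (nonzero) and every higher order vanishes, so the data lies on a polynomial of degree exactly 1.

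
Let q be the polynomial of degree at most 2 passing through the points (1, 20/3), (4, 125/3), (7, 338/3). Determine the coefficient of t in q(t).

Write q(t) = at^2 + bt + c. Substituting each data point gives a linear system:
  a + b + c = 20/3
  16a + 4b + c = 125/3
  49a + 7b + c = 338/3
Solving the system yields a = 2, b = 5/3, c = 3.
So q(t) = 2t^2 + (5/3)t + 3.
The coefficient of t is 5/3.

5/3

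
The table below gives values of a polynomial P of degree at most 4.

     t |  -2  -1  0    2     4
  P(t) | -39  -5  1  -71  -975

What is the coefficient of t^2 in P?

-2

Write P(t) = at^4 + bt^3 + ct^2 + dt + e. Substituting each data point gives a linear system:
  16a - 8b + 4c - 2d + e = -39
  a - b + c - d + e = -5
  e = 1
  16a + 8b + 4c + 2d + e = -71
  256a + 64b + 16c + 4d + e = -975
Solving the system yields a = -3, b = -3, c = -2, d = 4, e = 1.
So P(t) = -3t^4 - 3t^3 - 2t^2 + 4t + 1.
The coefficient of t^2 is -2.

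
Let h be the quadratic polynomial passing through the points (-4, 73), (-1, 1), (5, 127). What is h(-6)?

Using the Lagrange interpolation formula with nodes -4, -1, 5:
  L_0(t) = (t + 1)(t - 5) / 27
  L_1(t) = (t + 4)(t - 5) / -18
  L_2(t) = (t + 4)(t + 1) / 54
Then h(t) = 73·L_0(t) + 1·L_1(t) + 127·L_2(t).
Expanding and collecting terms gives h(t) = 5t^2 + t - 3.
Evaluating at t = -6: h(-6) = 171.

171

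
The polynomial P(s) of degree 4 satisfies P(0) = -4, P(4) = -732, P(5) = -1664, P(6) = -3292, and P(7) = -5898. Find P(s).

P(s) = -2s^4 - 3s^3 - s^2 - 2s - 4

Write P(s) = as^4 + bs^3 + cs^2 + ds + e. Substituting each data point gives a linear system:
  e = -4
  256a + 64b + 16c + 4d + e = -732
  625a + 125b + 25c + 5d + e = -1664
  1296a + 216b + 36c + 6d + e = -3292
  2401a + 343b + 49c + 7d + e = -5898
Solving the system yields a = -2, b = -3, c = -1, d = -2, e = -4.
So P(s) = -2s^4 - 3s^3 - s^2 - 2s - 4.
Check: P(6) = -3292. ✓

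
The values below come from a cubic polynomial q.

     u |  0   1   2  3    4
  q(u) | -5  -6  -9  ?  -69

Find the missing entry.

On equispaced nodes a degree-3 polynomial has vanishing fourth forward difference, so
  q(0) - 4·q(1) + 6·q(2) - 4·q(3) + q(4) = 0.
Substituting the known values and solving for q(3):
  -4·q(3) = 104
  q(3) = -26.

-26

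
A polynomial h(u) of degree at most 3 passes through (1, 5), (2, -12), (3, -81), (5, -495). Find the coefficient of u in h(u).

Write h(u) = au^3 + bu^2 + cu + d. Substituting each data point gives a linear system:
  a + b + c + d = 5
  8a + 4b + 2c + d = -12
  27a + 9b + 3c + d = -81
  125a + 25b + 5c + d = -495
Solving the system yields a = -5, b = 4, c = 6, d = 0.
So h(u) = -5u^3 + 4u^2 + 6u.
The coefficient of u is 6.

6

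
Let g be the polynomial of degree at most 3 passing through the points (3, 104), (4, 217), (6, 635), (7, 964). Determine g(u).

Using the Lagrange interpolation formula with nodes 3, 4, 6, 7:
  L_0(u) = (u - 4)(u - 6)(u - 7) / -12
  L_1(u) = (u - 3)(u - 6)(u - 7) / 6
  L_2(u) = (u - 3)(u - 4)(u - 7) / -6
  L_3(u) = (u - 3)(u - 4)(u - 6) / 12
Then g(u) = 104·L_0(u) + 217·L_1(u) + 635·L_2(u) + 964·L_3(u).
Expanding and collecting terms gives g(u) = 2u^3 + 6u^2 - 3u + 5.
Check: g(4) = 217. ✓

g(u) = 2u^3 + 6u^2 - 3u + 5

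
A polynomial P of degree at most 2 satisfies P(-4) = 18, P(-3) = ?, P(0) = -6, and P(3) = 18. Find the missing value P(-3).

6

The 3 known points determine the degree-2 polynomial uniquely.
Write P(t) = at^2 + bt + c. Substituting each data point gives a linear system:
  16a - 4b + c = 18
  c = -6
  9a + 3b + c = 18
Solving the system yields a = 2, b = 2, c = -6.
So P(t) = 2t^2 + 2t - 6.
Then P(-3) = 6.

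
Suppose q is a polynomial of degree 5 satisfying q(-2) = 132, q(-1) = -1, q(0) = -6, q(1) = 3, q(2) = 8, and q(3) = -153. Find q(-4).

3158

Using the Lagrange interpolation formula with nodes -2, -1, 0, 1, 2, 3:
  L_0(t) = (t + 1)t(t - 1)(t - 2)(t - 3) / -120
  L_1(t) = (t + 2)t(t - 1)(t - 2)(t - 3) / 24
  L_2(t) = (t + 2)(t + 1)(t - 1)(t - 2)(t - 3) / -12
  L_3(t) = (t + 2)(t + 1)t(t - 2)(t - 3) / 12
  L_4(t) = (t + 2)(t + 1)t(t - 1)(t - 3) / -24
  L_5(t) = (t + 2)(t + 1)t(t - 1)(t - 2) / 120
Then q(t) = 132·L_0(t) - 1·L_1(t) - 6·L_2(t) + 3·L_3(t) + 8·L_4(t) - 153·L_5(t).
Expanding and collecting terms gives q(t) = -2t⁵ + 4t⁴ - t³ + 3t² + 5t - 6.
Evaluating at t = -4: q(-4) = 3158.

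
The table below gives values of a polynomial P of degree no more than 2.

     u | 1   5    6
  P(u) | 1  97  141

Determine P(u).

P(u) = 4u^2 - 3

Write P(u) = au^2 + bu + c. Substituting each data point gives a linear system:
  a + b + c = 1
  25a + 5b + c = 97
  36a + 6b + c = 141
Solving the system yields a = 4, b = 0, c = -3.
So P(u) = 4u^2 - 3.
Check: P(6) = 141. ✓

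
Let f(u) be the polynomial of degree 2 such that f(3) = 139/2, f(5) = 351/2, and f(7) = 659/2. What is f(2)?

69/2

Write f(u) = au^2 + bu + c. Substituting each data point gives a linear system:
  9a + 3b + c = 139/2
  25a + 5b + c = 351/2
  49a + 7b + c = 659/2
Solving the system yields a = 6, b = 5, c = 1/2.
So f(u) = 6u^2 + 5u + 1/2.
Then f(2) = 69/2.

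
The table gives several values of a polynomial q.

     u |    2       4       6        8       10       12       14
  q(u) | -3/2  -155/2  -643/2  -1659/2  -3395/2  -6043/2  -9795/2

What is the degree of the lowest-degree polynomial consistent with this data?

3

Forward differences of the values at u = 2, 4, 6, 8, 10, 12, 14:
  q  : -3/2  -155/2  -643/2  -1659/2  -3395/2  -6043/2  -9795/2
  Δ  : -76  -244  -508  -868  -1324  -1876
  Δ^2: -168  -264  -360  -456  -552
  Δ^3: -96  -96  -96  -96
  Δ^4: 0  0  0
  Δ^5: 0  0
  Δ^6: 0
The third differences are constant (-96) and nonzero, while all higher differences vanish, so the minimal degree is 3.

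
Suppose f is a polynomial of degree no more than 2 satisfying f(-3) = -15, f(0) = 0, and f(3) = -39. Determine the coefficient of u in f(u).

Write f(u) = au^2 + bu + c. Substituting each data point gives a linear system:
  9a - 3b + c = -15
  c = 0
  9a + 3b + c = -39
Solving the system yields a = -3, b = -4, c = 0.
So f(u) = -3u^2 - 4u.
The coefficient of u is -4.

-4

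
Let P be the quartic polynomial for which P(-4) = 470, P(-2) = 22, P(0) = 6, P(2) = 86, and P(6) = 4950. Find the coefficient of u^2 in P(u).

0

Write P(u) = au^4 + bu^3 + cu^2 + du + e. Substituting each data point gives a linear system:
  256a - 64b + 16c - 4d + e = 470
  16a - 8b + 4c - 2d + e = 22
  e = 6
  16a + 8b + 4c + 2d + e = 86
  1296a + 216b + 36c + 6d + e = 4950
Solving the system yields a = 3, b = 5, c = 0, d = -4, e = 6.
So P(u) = 3u^4 + 5u^3 - 4u + 6.
The coefficient of u^2 is 0.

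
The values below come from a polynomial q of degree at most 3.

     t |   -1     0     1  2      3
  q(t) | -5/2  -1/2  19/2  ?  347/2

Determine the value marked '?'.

115/2

On equispaced nodes a degree-3 polynomial has vanishing fourth forward difference, so
  q(-1) - 4·q(0) + 6·q(1) - 4·q(2) + q(3) = 0.
Substituting the known values and solving for q(2):
  -4·q(2) = -230
  q(2) = 115/2.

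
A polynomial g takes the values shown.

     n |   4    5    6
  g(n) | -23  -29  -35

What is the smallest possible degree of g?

Forward differences of the values at n = 4, 5, 6:
  g  : -23  -29  -35
  Δ  : -6  -6
  Δ^2: 0
The first differences are constant (-6) and nonzero, while all higher differences vanish, so the minimal degree is 1.

1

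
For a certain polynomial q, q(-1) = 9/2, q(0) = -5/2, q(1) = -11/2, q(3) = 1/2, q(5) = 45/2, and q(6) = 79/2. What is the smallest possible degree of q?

Divided differences on the nodes -1, 0, 1, 3, 5, 6:
  order 0: 9/2  -5/2  -11/2  1/2  45/2  79/2
  order 1: -7  -3  3  11  17
  order 2: 2  2  2  2
  order 3: 0  0  0
  order 4: 0  0
  order 5: 0
The order-2 divided differences are all 2 (nonzero) and every higher order vanishes, so the data lies on a polynomial of degree exactly 2.

2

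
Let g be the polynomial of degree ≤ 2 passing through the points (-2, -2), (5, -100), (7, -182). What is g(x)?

Write g(x) = ax^2 + bx + c. Substituting each data point gives a linear system:
  4a - 2b + c = -2
  25a + 5b + c = -100
  49a + 7b + c = -182
Solving the system yields a = -3, b = -5, c = 0.
So g(x) = -3x^2 - 5x.
Check: g(-2) = -2. ✓

g(x) = -3x^2 - 5x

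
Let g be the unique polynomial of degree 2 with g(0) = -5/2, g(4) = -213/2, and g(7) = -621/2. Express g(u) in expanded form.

g(u) = -6u^2 - 2u - 5/2

Write g(u) = au^2 + bu + c. Substituting each data point gives a linear system:
  c = -5/2
  16a + 4b + c = -213/2
  49a + 7b + c = -621/2
Solving the system yields a = -6, b = -2, c = -5/2.
So g(u) = -6u² - 2u - 5/2.
Check: g(7) = -621/2. ✓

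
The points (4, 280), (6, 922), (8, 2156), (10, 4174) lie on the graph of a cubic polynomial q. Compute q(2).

Write q(n) = an^3 + bn^2 + cn + d. Substituting each data point gives a linear system:
  64a + 16b + 4c + d = 280
  216a + 36b + 6c + d = 922
  512a + 64b + 8c + d = 2156
  1000a + 100b + 10c + d = 4174
Solving the system yields a = 4, b = 2, c = -3, d = 4.
So q(n) = 4n^3 + 2n^2 - 3n + 4.
Then q(2) = 38.

38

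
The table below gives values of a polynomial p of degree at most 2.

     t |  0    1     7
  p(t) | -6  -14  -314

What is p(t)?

p(t) = -6t^2 - 2t - 6

Using the Lagrange interpolation formula with nodes 0, 1, 7:
  L_0(t) = (t - 1)(t - 7) / 7
  L_1(t) = t(t - 7) / -6
  L_2(t) = t(t - 1) / 42
Then p(t) = -6·L_0(t) - 14·L_1(t) - 314·L_2(t).
Expanding and collecting terms gives p(t) = -6t² - 2t - 6.
Check: p(7) = -314. ✓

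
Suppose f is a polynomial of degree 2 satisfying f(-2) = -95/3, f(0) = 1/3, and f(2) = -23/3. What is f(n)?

f(n) = -5n^2 + 6n + 1/3

Using the Lagrange interpolation formula with nodes -2, 0, 2:
  L_0(n) = n(n - 2) / 8
  L_1(n) = (n + 2)(n - 2) / -4
  L_2(n) = (n + 2)n / 8
Then f(n) = -95/3·L_0(n) + 1/3·L_1(n) - 23/3·L_2(n).
Expanding and collecting terms gives f(n) = -5n^2 + 6n + 1/3.
Check: f(0) = 1/3. ✓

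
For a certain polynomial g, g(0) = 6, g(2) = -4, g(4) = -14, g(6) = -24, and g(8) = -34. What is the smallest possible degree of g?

Forward differences of the values at t = 0, 2, 4, 6, 8:
  g  : 6  -4  -14  -24  -34
  Δ  : -10  -10  -10  -10
  Δ^2: 0  0  0
  Δ^3: 0  0
  Δ^4: 0
The first differences are constant (-10) and nonzero, while all higher differences vanish, so the minimal degree is 1.

1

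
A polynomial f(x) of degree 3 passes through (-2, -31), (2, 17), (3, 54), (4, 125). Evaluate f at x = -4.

Write f(x) = ax^3 + bx^2 + cx + d. Substituting each data point gives a linear system:
  -8a + 4b - 2c + d = -31
  8a + 4b + 2c + d = 17
  27a + 9b + 3c + d = 54
  64a + 16b + 4c + d = 125
Solving the system yields a = 2, b = -1, c = 4, d = -3.
So f(x) = 2x^3 - x^2 + 4x - 3.
Then f(-4) = -163.

-163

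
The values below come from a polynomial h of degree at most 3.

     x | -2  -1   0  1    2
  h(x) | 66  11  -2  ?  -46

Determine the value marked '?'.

The 4 known points determine the degree-3 polynomial uniquely.
Write h(x) = ax^3 + bx^2 + cx + d. Substituting each data point gives a linear system:
  -8a + 4b - 2c + d = 66
  -a + b - c + d = 11
  d = -2
  8a + 4b + 2c + d = -46
Solving the system yields a = -6, b = 3, c = -4, d = -2.
So h(x) = -6x^3 + 3x^2 - 4x - 2.
Then h(1) = -9.

-9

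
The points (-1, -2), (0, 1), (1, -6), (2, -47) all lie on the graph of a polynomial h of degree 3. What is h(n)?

h(n) = -4n^3 - 5n^2 + 2n + 1

Using the Lagrange interpolation formula with nodes -1, 0, 1, 2:
  L_0(n) = n(n - 1)(n - 2) / -6
  L_1(n) = (n + 1)(n - 1)(n - 2) / 2
  L_2(n) = (n + 1)n(n - 2) / -2
  L_3(n) = (n + 1)n(n - 1) / 6
Then h(n) = -2·L_0(n) + 1·L_1(n) - 6·L_2(n) - 47·L_3(n).
Expanding and collecting terms gives h(n) = -4n^3 - 5n^2 + 2n + 1.
Check: h(0) = 1. ✓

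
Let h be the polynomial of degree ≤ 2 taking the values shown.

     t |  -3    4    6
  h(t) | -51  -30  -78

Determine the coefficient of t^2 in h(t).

-3

Write h(t) = at^2 + bt + c. Substituting each data point gives a linear system:
  9a - 3b + c = -51
  16a + 4b + c = -30
  36a + 6b + c = -78
Solving the system yields a = -3, b = 6, c = -6.
So h(t) = -3t^2 + 6t - 6.
The leading coefficient is -3.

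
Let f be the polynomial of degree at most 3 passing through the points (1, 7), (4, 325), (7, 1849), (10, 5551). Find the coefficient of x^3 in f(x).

Write f(x) = ax^3 + bx^2 + cx + d. Substituting each data point gives a linear system:
  a + b + c + d = 7
  64a + 16b + 4c + d = 325
  343a + 49b + 7c + d = 1849
  1000a + 100b + 10c + d = 5551
Solving the system yields a = 6, b = -5, c = 5, d = 1.
So f(x) = 6x^3 - 5x^2 + 5x + 1.
The leading coefficient is 6.

6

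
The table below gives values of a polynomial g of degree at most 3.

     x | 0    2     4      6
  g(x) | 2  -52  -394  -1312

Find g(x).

g(x) = -6x^3 - 3x + 2

Using the Lagrange interpolation formula with nodes 0, 2, 4, 6:
  L_0(x) = (x - 2)(x - 4)(x - 6) / -48
  L_1(x) = x(x - 4)(x - 6) / 16
  L_2(x) = x(x - 2)(x - 6) / -16
  L_3(x) = x(x - 2)(x - 4) / 48
Then g(x) = 2·L_0(x) - 52·L_1(x) - 394·L_2(x) - 1312·L_3(x).
Expanding and collecting terms gives g(x) = -6x^3 - 3x + 2.
Check: g(4) = -394. ✓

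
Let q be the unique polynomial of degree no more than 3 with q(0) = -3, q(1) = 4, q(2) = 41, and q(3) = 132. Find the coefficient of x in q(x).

0

Write q(x) = ax^3 + bx^2 + cx + d. Substituting each data point gives a linear system:
  d = -3
  a + b + c + d = 4
  8a + 4b + 2c + d = 41
  27a + 9b + 3c + d = 132
Solving the system yields a = 4, b = 3, c = 0, d = -3.
So q(x) = 4x^3 + 3x^2 - 3.
The coefficient of x is 0.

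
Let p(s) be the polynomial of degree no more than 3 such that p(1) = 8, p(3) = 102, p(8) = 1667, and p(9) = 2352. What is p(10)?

Using the Lagrange interpolation formula with nodes 1, 3, 8, 9:
  L_0(s) = (s - 3)(s - 8)(s - 9) / -112
  L_1(s) = (s - 1)(s - 8)(s - 9) / 60
  L_2(s) = (s - 1)(s - 3)(s - 9) / -35
  L_3(s) = (s - 1)(s - 3)(s - 8) / 48
Then p(s) = 8·L_0(s) + 102·L_1(s) + 1667·L_2(s) + 2352·L_3(s).
Expanding and collecting terms gives p(s) = 3s³ + 2s² + 3.
Evaluating at s = 10: p(10) = 3203.

3203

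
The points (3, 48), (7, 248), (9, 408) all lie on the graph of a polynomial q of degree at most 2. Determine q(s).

Write q(s) = as^2 + bs + c. Substituting each data point gives a linear system:
  9a + 3b + c = 48
  49a + 7b + c = 248
  81a + 9b + c = 408
Solving the system yields a = 5, b = 0, c = 3.
So q(s) = 5s^2 + 3.
Check: q(7) = 248. ✓

q(s) = 5s^2 + 3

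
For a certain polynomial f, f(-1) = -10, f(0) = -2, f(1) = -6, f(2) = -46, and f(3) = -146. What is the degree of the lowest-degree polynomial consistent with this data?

Forward differences of the values at s = -1, 0, 1, 2, 3:
  f  : -10  -2  -6  -46  -146
  Δ  : 8  -4  -40  -100
  Δ^2: -12  -36  -60
  Δ^3: -24  -24
  Δ^4: 0
The third differences are constant (-24) and nonzero, while all higher differences vanish, so the minimal degree is 3.

3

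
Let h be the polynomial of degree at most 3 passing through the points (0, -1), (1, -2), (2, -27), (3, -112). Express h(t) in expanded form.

h(t) = -6t^3 + 6t^2 - t - 1

Write h(t) = at^3 + bt^2 + ct + d. Substituting each data point gives a linear system:
  d = -1
  a + b + c + d = -2
  8a + 4b + 2c + d = -27
  27a + 9b + 3c + d = -112
Solving the system yields a = -6, b = 6, c = -1, d = -1.
So h(t) = -6t³ + 6t² - t - 1.
Check: h(1) = -2. ✓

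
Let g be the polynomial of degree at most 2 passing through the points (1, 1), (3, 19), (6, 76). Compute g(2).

8

Write g(x) = ax^2 + bx + c. Substituting each data point gives a linear system:
  a + b + c = 1
  9a + 3b + c = 19
  36a + 6b + c = 76
Solving the system yields a = 2, b = 1, c = -2.
So g(x) = 2x² + x - 2.
Then g(2) = 8.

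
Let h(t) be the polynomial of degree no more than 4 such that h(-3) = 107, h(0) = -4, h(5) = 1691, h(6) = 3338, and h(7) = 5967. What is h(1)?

Write h(t) = at^4 + bt^3 + ct^2 + dt + e. Substituting each data point gives a linear system:
  81a - 27b + 9c - 3d + e = 107
  e = -4
  625a + 125b + 25c + 5d + e = 1691
  1296a + 216b + 36c + 6d + e = 3338
  2401a + 343b + 49c + 7d + e = 5967
Solving the system yields a = 2, b = 3, c = 3, d = -1, e = -4.
So h(t) = 2t^4 + 3t^3 + 3t^2 - t - 4.
Then h(1) = 3.

3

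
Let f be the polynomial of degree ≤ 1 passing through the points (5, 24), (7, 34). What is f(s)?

f(s) = 5s - 1

Write f(s) = as + b. Substituting each data point gives a linear system:
  5a + b = 24
  7a + b = 34
Solving the system yields a = 5, b = -1.
So f(s) = 5s - 1.
Check: f(7) = 34. ✓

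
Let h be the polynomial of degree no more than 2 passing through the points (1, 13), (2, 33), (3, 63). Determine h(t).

h(t) = 5t^2 + 5t + 3

Write h(t) = at^2 + bt + c. Substituting each data point gives a linear system:
  a + b + c = 13
  4a + 2b + c = 33
  9a + 3b + c = 63
Solving the system yields a = 5, b = 5, c = 3.
So h(t) = 5t² + 5t + 3.
Check: h(3) = 63. ✓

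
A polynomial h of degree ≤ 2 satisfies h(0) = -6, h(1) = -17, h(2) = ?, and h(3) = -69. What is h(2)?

-38

The 3 known points determine the degree-2 polynomial uniquely.
Write h(u) = au^2 + bu + c. Substituting each data point gives a linear system:
  c = -6
  a + b + c = -17
  9a + 3b + c = -69
Solving the system yields a = -5, b = -6, c = -6.
So h(u) = -5u^2 - 6u - 6.
Then h(2) = -38.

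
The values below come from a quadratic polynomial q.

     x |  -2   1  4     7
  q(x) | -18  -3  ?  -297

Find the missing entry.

On equispaced nodes a degree-2 polynomial has vanishing third forward difference, so
  - q(-2) + 3·q(1) - 3·q(4) + q(7) = 0.
Substituting the known values and solving for q(4):
  -3·q(4) = 288
  q(4) = -96.

-96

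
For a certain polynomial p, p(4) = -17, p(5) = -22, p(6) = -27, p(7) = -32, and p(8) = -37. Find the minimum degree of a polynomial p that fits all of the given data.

1

Forward differences of the values at s = 4, 5, 6, 7, 8:
  p  : -17  -22  -27  -32  -37
  Δ  : -5  -5  -5  -5
  Δ^2: 0  0  0
  Δ^3: 0  0
  Δ^4: 0
The first differences are constant (-5) and nonzero, while all higher differences vanish, so the minimal degree is 1.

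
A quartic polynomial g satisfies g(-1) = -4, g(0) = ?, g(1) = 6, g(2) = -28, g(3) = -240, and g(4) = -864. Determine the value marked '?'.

On equispaced nodes a degree-4 polynomial has vanishing fifth forward difference, so
  - g(-1) + 5·g(0) - 10·g(1) + 10·g(2) - 5·g(3) + g(4) = 0.
Substituting the known values and solving for g(0):
  5·g(0) = 0
  g(0) = 0.

0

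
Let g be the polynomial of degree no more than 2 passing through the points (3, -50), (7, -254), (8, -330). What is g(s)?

g(s) = -5s^2 - s - 2

Using the Lagrange interpolation formula with nodes 3, 7, 8:
  L_0(s) = (s - 7)(s - 8) / 20
  L_1(s) = (s - 3)(s - 8) / -4
  L_2(s) = (s - 3)(s - 7) / 5
Then g(s) = -50·L_0(s) - 254·L_1(s) - 330·L_2(s).
Expanding and collecting terms gives g(s) = -5s^2 - s - 2.
Check: g(8) = -330. ✓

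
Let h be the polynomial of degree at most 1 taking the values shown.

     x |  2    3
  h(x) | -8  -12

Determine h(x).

Write h(x) = ax + b. Substituting each data point gives a linear system:
  2a + b = -8
  3a + b = -12
Solving the system yields a = -4, b = 0.
So h(x) = -4x.
Check: h(3) = -12. ✓

h(x) = -4x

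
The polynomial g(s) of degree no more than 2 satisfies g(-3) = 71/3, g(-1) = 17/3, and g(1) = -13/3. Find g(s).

g(s) = s^2 - 5s - 1/3

Write g(s) = as^2 + bs + c. Substituting each data point gives a linear system:
  9a - 3b + c = 71/3
  a - b + c = 17/3
  a + b + c = -13/3
Solving the system yields a = 1, b = -5, c = -1/3.
So g(s) = s² - 5s - 1/3.
Check: g(-1) = 17/3. ✓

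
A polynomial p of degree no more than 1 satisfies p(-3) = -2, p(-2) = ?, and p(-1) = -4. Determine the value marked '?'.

-3

On equispaced nodes a degree-1 polynomial has vanishing second forward difference, so
  p(-3) - 2·p(-2) + p(-1) = 0.
Substituting the known values and solving for p(-2):
  -2·p(-2) = 6
  p(-2) = -3.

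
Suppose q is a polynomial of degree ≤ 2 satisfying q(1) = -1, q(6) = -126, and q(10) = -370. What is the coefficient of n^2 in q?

-4

Write q(n) = an^2 + bn + c. Substituting each data point gives a linear system:
  a + b + c = -1
  36a + 6b + c = -126
  100a + 10b + c = -370
Solving the system yields a = -4, b = 3, c = 0.
So q(n) = -4n^2 + 3n.
The leading coefficient is -4.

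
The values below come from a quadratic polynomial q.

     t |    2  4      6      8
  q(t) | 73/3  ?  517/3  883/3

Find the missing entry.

The 3 known points determine the degree-2 polynomial uniquely.
Write q(t) = at^2 + bt + c. Substituting each data point gives a linear system:
  4a + 2b + c = 73/3
  36a + 6b + c = 517/3
  64a + 8b + c = 883/3
Solving the system yields a = 4, b = 5, c = -5/3.
So q(t) = 4t^2 + 5t - 5/3.
Then q(4) = 247/3.

247/3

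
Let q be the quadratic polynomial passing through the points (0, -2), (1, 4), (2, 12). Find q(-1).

Write q(x) = ax^2 + bx + c. Substituting each data point gives a linear system:
  c = -2
  a + b + c = 4
  4a + 2b + c = 12
Solving the system yields a = 1, b = 5, c = -2.
So q(x) = x^2 + 5x - 2.
Then q(-1) = -6.

-6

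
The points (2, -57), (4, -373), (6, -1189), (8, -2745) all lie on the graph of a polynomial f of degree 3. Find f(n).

f(n) = -5n^3 - (5/2)n^2 - 3n - 1

Using the Lagrange interpolation formula with nodes 2, 4, 6, 8:
  L_0(n) = (n - 4)(n - 6)(n - 8) / -48
  L_1(n) = (n - 2)(n - 6)(n - 8) / 16
  L_2(n) = (n - 2)(n - 4)(n - 8) / -16
  L_3(n) = (n - 2)(n - 4)(n - 6) / 48
Then f(n) = -57·L_0(n) - 373·L_1(n) - 1189·L_2(n) - 2745·L_3(n).
Expanding and collecting terms gives f(n) = -5n^3 - (5/2)n^2 - 3n - 1.
Check: f(8) = -2745. ✓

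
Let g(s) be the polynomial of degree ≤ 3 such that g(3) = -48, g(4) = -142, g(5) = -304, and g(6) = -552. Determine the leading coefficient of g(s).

Write g(s) = as^3 + bs^2 + cs + d. Substituting each data point gives a linear system:
  27a + 9b + 3c + d = -48
  64a + 16b + 4c + d = -142
  125a + 25b + 5c + d = -304
  216a + 36b + 6c + d = -552
Solving the system yields a = -3, b = 2, c = 3, d = 6.
So g(s) = -3s^3 + 2s^2 + 3s + 6.
The leading coefficient is -3.

-3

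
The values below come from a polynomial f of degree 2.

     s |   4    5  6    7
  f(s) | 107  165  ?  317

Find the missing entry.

The 3 known points determine the degree-2 polynomial uniquely.
Write f(s) = as^2 + bs + c. Substituting each data point gives a linear system:
  16a + 4b + c = 107
  25a + 5b + c = 165
  49a + 7b + c = 317
Solving the system yields a = 6, b = 4, c = -5.
So f(s) = 6s² + 4s - 5.
Then f(6) = 235.

235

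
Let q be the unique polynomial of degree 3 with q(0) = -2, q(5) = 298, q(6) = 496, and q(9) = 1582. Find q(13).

Using the Lagrange interpolation formula with nodes 0, 5, 6, 9:
  L_0(s) = (s - 5)(s - 6)(s - 9) / -270
  L_1(s) = s(s - 6)(s - 9) / 20
  L_2(s) = s(s - 5)(s - 9) / -18
  L_3(s) = s(s - 5)(s - 6) / 108
Then q(s) = -2·L_0(s) + 298·L_1(s) + 496·L_2(s) + 1582·L_3(s).
Expanding and collecting terms gives q(s) = 2s³ + s² + 5s - 2.
Evaluating at s = 13: q(13) = 4626.

4626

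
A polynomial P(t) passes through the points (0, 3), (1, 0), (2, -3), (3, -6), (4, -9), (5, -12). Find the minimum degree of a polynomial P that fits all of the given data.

Forward differences of the values at t = 0, 1, 2, 3, 4, 5:
  P  : 3  0  -3  -6  -9  -12
  Δ  : -3  -3  -3  -3  -3
  Δ^2: 0  0  0  0
  Δ^3: 0  0  0
  Δ^4: 0  0
  Δ^5: 0
The first differences are constant (-3) and nonzero, while all higher differences vanish, so the minimal degree is 1.

1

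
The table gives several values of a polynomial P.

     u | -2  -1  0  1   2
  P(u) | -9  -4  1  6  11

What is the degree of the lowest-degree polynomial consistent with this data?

Forward differences of the values at u = -2, -1, 0, 1, 2:
  P  : -9  -4  1  6  11
  Δ  : 5  5  5  5
  Δ^2: 0  0  0
  Δ^3: 0  0
  Δ^4: 0
The first differences are constant (5) and nonzero, while all higher differences vanish, so the minimal degree is 1.

1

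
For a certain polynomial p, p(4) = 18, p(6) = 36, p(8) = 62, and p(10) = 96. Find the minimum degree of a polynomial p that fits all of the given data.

Forward differences of the values at s = 4, 6, 8, 10:
  p  : 18  36  62  96
  Δ  : 18  26  34
  Δ^2: 8  8
  Δ^3: 0
The second differences are constant (8) and nonzero, while all higher differences vanish, so the minimal degree is 2.

2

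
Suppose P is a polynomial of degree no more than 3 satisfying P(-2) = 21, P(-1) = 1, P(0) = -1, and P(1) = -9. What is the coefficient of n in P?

-1

Write P(n) = an^3 + bn^2 + cn + d. Substituting each data point gives a linear system:
  -8a + 4b - 2c + d = 21
  -a + b - c + d = 1
  d = -1
  a + b + c + d = -9
Solving the system yields a = -4, b = -3, c = -1, d = -1.
So P(n) = -4n³ - 3n² - n - 1.
The coefficient of n is -1.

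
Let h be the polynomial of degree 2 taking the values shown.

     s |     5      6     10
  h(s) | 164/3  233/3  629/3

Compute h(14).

1217/3

Using the Lagrange interpolation formula with nodes 5, 6, 10:
  L_0(s) = (s - 6)(s - 10) / 5
  L_1(s) = (s - 5)(s - 10) / -4
  L_2(s) = (s - 5)(s - 6) / 20
Then h(s) = 164/3·L_0(s) + 233/3·L_1(s) + 629/3·L_2(s).
Expanding and collecting terms gives h(s) = 2s^2 + s - 1/3.
Evaluating at s = 14: h(14) = 1217/3.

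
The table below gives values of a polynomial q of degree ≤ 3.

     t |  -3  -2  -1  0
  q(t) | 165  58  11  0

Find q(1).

Forward differences of the values at t = -3, -2, -1, 0:
  q  : 165  58  11  0
  Δ  : -107  -47  -11
  Δ^2: 60  36
  Δ^3: -24
The third differences are constant, confirming degree 3.
Interpolating (Newton forward form) and evaluating at t = 1 gives q(1) = 1.

1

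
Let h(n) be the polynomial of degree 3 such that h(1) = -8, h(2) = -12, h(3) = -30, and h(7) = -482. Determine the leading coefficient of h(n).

Write h(n) = an^3 + bn^2 + cn + d. Substituting each data point gives a linear system:
  a + b + c + d = -8
  8a + 4b + 2c + d = -12
  27a + 9b + 3c + d = -30
  343a + 49b + 7c + d = -482
Solving the system yields a = -2, b = 5, c = -5, d = -6.
So h(n) = -2n^3 + 5n^2 - 5n - 6.
The leading coefficient is -2.

-2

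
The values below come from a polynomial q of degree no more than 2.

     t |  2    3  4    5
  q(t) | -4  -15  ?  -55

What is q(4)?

-32

The 3 known points determine the degree-2 polynomial uniquely.
Write q(t) = at^2 + bt + c. Substituting each data point gives a linear system:
  4a + 2b + c = -4
  9a + 3b + c = -15
  25a + 5b + c = -55
Solving the system yields a = -3, b = 4, c = 0.
So q(t) = -3t^2 + 4t.
Then q(4) = -32.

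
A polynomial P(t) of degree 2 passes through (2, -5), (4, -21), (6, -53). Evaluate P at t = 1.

Forward differences of the values at t = 2, 4, 6:
  P  : -5  -21  -53
  Δ  : -16  -32
  Δ^2: -16
The second differences are constant, confirming degree 2.
Interpolating (Newton forward form) and evaluating at t = 1 gives P(1) = -3.

-3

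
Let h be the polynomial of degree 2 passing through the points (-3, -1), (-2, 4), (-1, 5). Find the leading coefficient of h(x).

Write h(x) = ax^2 + bx + c. Substituting each data point gives a linear system:
  9a - 3b + c = -1
  4a - 2b + c = 4
  a - b + c = 5
Solving the system yields a = -2, b = -5, c = 2.
So h(x) = -2x^2 - 5x + 2.
The leading coefficient is -2.

-2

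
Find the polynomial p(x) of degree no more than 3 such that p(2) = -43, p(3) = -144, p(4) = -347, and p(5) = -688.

p(x) = -6x^3 + 3x^2 - 2x - 3

Write p(x) = ax^3 + bx^2 + cx + d. Substituting each data point gives a linear system:
  8a + 4b + 2c + d = -43
  27a + 9b + 3c + d = -144
  64a + 16b + 4c + d = -347
  125a + 25b + 5c + d = -688
Solving the system yields a = -6, b = 3, c = -2, d = -3.
So p(x) = -6x^3 + 3x^2 - 2x - 3.
Check: p(3) = -144. ✓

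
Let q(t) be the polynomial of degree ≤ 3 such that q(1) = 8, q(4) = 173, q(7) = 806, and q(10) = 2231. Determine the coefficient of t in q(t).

Write q(t) = at^3 + bt^2 + ct + d. Substituting each data point gives a linear system:
  a + b + c + d = 8
  64a + 16b + 4c + d = 173
  343a + 49b + 7c + d = 806
  1000a + 100b + 10c + d = 2231
Solving the system yields a = 2, b = 2, c = 3, d = 1.
So q(t) = 2t³ + 2t² + 3t + 1.
The coefficient of t is 3.

3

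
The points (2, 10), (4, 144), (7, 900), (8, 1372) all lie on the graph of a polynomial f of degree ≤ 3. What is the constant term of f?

Write f(s) = as^3 + bs^2 + cs + d. Substituting each data point gives a linear system:
  8a + 4b + 2c + d = 10
  64a + 16b + 4c + d = 144
  343a + 49b + 7c + d = 900
  512a + 64b + 8c + d = 1372
Solving the system yields a = 3, b = -2, c = -5, d = 4.
So f(s) = 3s^3 - 2s^2 - 5s + 4.
The constant term is 4.

4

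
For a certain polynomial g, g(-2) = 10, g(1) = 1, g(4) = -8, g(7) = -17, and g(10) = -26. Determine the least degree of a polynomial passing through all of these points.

Forward differences of the values at s = -2, 1, 4, 7, 10:
  g  : 10  1  -8  -17  -26
  Δ  : -9  -9  -9  -9
  Δ^2: 0  0  0
  Δ^3: 0  0
  Δ^4: 0
The first differences are constant (-9) and nonzero, while all higher differences vanish, so the minimal degree is 1.

1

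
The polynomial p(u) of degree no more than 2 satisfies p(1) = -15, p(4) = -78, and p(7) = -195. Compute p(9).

Using the Lagrange interpolation formula with nodes 1, 4, 7:
  L_0(u) = (u - 4)(u - 7) / 18
  L_1(u) = (u - 1)(u - 7) / -9
  L_2(u) = (u - 1)(u - 4) / 18
Then p(u) = -15·L_0(u) - 78·L_1(u) - 195·L_2(u).
Expanding and collecting terms gives p(u) = -3u^2 - 6u - 6.
Evaluating at u = 9: p(9) = -303.

-303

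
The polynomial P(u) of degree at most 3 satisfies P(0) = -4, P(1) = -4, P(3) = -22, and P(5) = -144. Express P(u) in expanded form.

Using the Lagrange interpolation formula with nodes 0, 1, 3, 5:
  L_0(u) = (u - 1)(u - 3)(u - 5) / -15
  L_1(u) = u(u - 3)(u - 5) / 8
  L_2(u) = u(u - 1)(u - 5) / -12
  L_3(u) = u(u - 1)(u - 3) / 40
Then P(u) = -4·L_0(u) - 4·L_1(u) - 22·L_2(u) - 144·L_3(u).
Expanding and collecting terms gives P(u) = -2u^3 + 5u^2 - 3u - 4.
Check: P(3) = -22. ✓

P(u) = -2u^3 + 5u^2 - 3u - 4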